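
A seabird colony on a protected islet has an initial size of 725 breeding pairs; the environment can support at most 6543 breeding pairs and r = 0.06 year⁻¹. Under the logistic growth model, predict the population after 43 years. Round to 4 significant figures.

4069 breeding pairs

A = (K − N₀)/N₀ = (6543 − 725)/725 = 8.0248.
N(t) = K/(1 + A·e^(−rt)) = 6543/(1 + 8.0248×e^(−0.06×43)).
e^(−2.58) = 0.075774; denominator = 1 + 8.0248×0.075774 = 1.6081.
N = 6543/1.6081 = 4068.84.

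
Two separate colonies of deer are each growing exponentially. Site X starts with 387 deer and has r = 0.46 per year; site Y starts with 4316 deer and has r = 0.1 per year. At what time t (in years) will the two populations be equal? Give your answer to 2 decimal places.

Set 387·e^(0.46t) = 4316·e^(0.1t).
e^((0.46 − 0.1)t) = 4316/387 → e^(0.36·t) = 11.152.
0.36·t = ln(11.152) = 2.4117, so t = 2.4117/0.36 = 6.6991.

6.70 years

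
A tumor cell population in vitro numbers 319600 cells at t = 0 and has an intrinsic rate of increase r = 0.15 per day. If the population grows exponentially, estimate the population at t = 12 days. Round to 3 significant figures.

1930000 cells

N(t) = N₀·e^(rt) = 319600 × e^(0.15×12) = 319600 × e^1.8.
e^1.8 ≈ 6.0496, so N ≈ 319600 × 6.0496 = 1.933467×10^6.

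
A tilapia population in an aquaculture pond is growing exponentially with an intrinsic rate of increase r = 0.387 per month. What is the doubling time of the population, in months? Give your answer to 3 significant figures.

1.79 months

Doubling time t_d = ln(2)/r = 0.6931/0.387 = 1.7911.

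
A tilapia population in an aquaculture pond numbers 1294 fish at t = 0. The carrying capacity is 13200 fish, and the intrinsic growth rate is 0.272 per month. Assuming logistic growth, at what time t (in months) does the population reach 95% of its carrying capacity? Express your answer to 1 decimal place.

19.0 months

A = (K − N₀)/N₀ = (13200 − 1294)/1294 = 9.2009.
Solve 13200/(1 + 9.2009·e^(−0.272t)) = 12540: 1 + 9.2009·e^(−0.272t) = 1.0526, so e^(−0.272t) = 0.00572025.
−0.272·t = ln(0.00572025) = -5.1637, so t = 5.1637/0.272 = 18.984.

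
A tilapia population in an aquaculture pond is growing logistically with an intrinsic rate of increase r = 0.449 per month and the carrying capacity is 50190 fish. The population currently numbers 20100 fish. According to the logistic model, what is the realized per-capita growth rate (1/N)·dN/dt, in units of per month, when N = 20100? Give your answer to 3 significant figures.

(1/N)·dN/dt = r(1 − N/K) = 0.449 × (1 − 20100/50190).
= 0.449 × 0.59952 = 0.26919.

0.269 per month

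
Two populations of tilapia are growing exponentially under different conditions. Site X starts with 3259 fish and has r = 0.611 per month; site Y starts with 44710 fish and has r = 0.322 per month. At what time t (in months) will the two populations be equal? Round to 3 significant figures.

Set 3259·e^(0.611t) = 44710·e^(0.322t).
e^((0.611 − 0.322)t) = 44710/3259 → e^(0.289·t) = 13.719.
0.289·t = ln(13.719) = 2.6188, so t = 2.6188/0.289 = 9.0615.

9.06 months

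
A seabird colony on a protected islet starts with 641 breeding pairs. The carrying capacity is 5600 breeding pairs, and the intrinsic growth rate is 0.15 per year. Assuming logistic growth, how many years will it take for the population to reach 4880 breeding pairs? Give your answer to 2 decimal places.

26.40 years

A = (K − N₀)/N₀ = (5600 − 641)/641 = 7.7363.
Solve 5600/(1 + 7.7363·e^(−0.15t)) = 4880: 1 + 7.7363·e^(−0.15t) = 1.1475, so e^(−0.15t) = 0.0190711.
−0.15·t = ln(0.0190711) = -3.9596, so t = 3.9596/0.15 = 26.397.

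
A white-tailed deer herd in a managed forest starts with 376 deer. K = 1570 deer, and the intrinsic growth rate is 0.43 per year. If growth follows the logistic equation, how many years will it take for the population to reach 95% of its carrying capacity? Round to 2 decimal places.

9.53 years

A = (K − N₀)/N₀ = (1570 − 376)/376 = 3.1755.
Solve 1570/(1 + 3.1755·e^(−0.43t)) = 1491.5: 1 + 3.1755·e^(−0.43t) = 1.0526, so e^(−0.43t) = 0.0165741.
−0.43·t = ln(0.0165741) = -4.0999, so t = 4.0999/0.43 = 9.5347.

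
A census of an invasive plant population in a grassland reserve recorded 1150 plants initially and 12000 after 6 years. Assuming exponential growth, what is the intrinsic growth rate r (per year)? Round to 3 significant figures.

From N(t) = N₀·e^(rt): e^(r·6) = 12000/1150 = 10.435.
r·6 = ln(10.435) = 2.3451, so r = 2.3451/6 = 0.39086.

0.391 per year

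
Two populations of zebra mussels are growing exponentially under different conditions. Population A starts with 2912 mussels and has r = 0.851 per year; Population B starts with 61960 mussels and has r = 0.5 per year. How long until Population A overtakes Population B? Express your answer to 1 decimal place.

Set 2912·e^(0.851t) = 61960·e^(0.5t).
e^((0.851 − 0.5)t) = 61960/2912 → e^(0.351·t) = 21.277.
0.351·t = ln(21.277) = 3.0576, so t = 3.0576/0.351 = 8.7113.

8.7 years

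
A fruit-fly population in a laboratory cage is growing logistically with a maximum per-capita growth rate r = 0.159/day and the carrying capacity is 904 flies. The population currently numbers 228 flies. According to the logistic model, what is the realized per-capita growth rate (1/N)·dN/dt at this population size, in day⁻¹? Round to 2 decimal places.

(1/N)·dN/dt = r(1 − N/K) = 0.159 × (1 − 228/904).
= 0.159 × 0.74779 = 0.1189.

0.12 per day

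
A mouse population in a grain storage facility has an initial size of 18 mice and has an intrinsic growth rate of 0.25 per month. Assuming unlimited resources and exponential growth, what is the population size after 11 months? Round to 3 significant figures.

282 mice

N(t) = N₀·e^(rt) = 18 × e^(0.25×11) = 18 × e^2.75.
e^2.75 ≈ 15.643, so N ≈ 18 × 15.643 = 281.567.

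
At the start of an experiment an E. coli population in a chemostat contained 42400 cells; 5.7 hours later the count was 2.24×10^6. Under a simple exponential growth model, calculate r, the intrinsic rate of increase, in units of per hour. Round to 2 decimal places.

0.70 per hour

From N(t) = N₀·e^(rt): e^(r·5.7) = 2.24×10^6/42400 = 52.83.
r·5.7 = ln(52.83) = 3.9671, so r = 3.9671/5.7 = 0.69598.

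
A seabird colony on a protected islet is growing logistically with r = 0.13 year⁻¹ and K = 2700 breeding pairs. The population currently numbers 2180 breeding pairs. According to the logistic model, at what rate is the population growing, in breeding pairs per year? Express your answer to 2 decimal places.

dN/dt = rN(1 − N/K) = 0.13 × 2180 × (1 − 2180/2700).
1 − 2180/2700 = 0.19259; dN/dt = 0.13 × 2180 × 0.19259 = 54.581.

54.58 breeding pairs per year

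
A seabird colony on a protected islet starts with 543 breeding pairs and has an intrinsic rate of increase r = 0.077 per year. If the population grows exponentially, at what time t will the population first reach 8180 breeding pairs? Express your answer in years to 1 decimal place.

35.2 years

Set N₀·e^(rt) = 8180: e^(0.077·t) = 8180/543 = 15.064.
0.077·t = ln(15.064) = 2.7123, so t = 2.7123/0.077 = 35.225.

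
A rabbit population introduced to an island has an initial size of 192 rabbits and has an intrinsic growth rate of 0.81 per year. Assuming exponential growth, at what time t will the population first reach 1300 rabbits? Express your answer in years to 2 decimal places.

Set N₀·e^(rt) = 1300: e^(0.81·t) = 1300/192 = 6.7708.
0.81·t = ln(6.7708) = 1.9126, so t = 1.9126/0.81 = 2.3613.

2.36 years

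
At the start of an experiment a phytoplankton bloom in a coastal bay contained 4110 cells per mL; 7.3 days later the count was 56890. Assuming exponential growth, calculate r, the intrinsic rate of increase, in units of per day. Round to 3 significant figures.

0.360 per day

From N(t) = N₀·e^(rt): e^(r·7.3) = 56890/4110 = 13.842.
r·7.3 = ln(13.842) = 2.6277, so r = 2.6277/7.3 = 0.35996.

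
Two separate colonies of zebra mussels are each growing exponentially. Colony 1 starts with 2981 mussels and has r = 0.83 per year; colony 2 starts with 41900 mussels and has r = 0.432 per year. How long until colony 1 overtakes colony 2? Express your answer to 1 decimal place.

Set 2981·e^(0.83t) = 41900·e^(0.432t).
e^((0.83 − 0.432)t) = 41900/2981 → e^(0.398·t) = 14.056.
0.398·t = ln(14.056) = 2.643, so t = 2.643/0.398 = 6.6408.

6.6 years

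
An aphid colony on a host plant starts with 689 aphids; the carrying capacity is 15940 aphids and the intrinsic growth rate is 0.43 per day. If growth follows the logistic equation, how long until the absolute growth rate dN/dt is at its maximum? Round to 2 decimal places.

Logistic growth is fastest at N = K/2 = 7970.
A = (K − N₀)/N₀ = 22.135. Set K/(1 + A·e^(−rt)) = K/2 → A·e^(−rt) = 1.
e^(−0.43t) = 1/22.135 = 0.0451774, so t = ln(22.135)/0.43 = 3.0972/0.43 = 7.2027.

7.20 days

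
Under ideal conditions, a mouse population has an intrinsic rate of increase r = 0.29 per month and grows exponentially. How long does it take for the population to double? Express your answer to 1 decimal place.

2.4 months

Doubling time t_d = ln(2)/r = 0.6931/0.29 = 2.3902.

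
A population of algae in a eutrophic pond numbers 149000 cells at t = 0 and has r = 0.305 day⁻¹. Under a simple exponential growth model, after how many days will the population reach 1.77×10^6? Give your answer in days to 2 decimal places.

Set N₀·e^(rt) = 1.77×10^6: e^(0.305·t) = 1.77×10^6/149000 = 11.879.
0.305·t = ln(11.879) = 2.4748, so t = 2.4748/0.305 = 8.1141.

8.11 days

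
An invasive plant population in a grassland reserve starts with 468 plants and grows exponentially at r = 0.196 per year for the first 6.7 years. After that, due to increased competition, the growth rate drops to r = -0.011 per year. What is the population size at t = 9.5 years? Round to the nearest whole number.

1687 plants

Phase 1: N(6.7) = 468·e^(0.196×6.7) = 468·e^1.313 = 1740.05.
Phase 2 runs for 9.5 − 6.7 = 2.8 years at r = -0.011.
N(9.5) = 1740.05·e^(-0.011×2.8) = 1740.05·e^-0.0308 = 1687.27.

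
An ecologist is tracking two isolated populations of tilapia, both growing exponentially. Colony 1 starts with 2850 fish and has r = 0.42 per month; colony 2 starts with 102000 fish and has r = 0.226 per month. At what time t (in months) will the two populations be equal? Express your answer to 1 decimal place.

18.4 months

Set 2850·e^(0.42t) = 102000·e^(0.226t).
e^((0.42 − 0.226)t) = 102000/2850 → e^(0.194·t) = 35.789.
0.194·t = ln(35.789) = 3.5777, so t = 3.5777/0.194 = 18.442.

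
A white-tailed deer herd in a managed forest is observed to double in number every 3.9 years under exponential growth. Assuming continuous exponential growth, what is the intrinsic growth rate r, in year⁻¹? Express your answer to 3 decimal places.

r = ln(2)/t_d = 0.6931/3.9 = 0.17773.

0.178 per year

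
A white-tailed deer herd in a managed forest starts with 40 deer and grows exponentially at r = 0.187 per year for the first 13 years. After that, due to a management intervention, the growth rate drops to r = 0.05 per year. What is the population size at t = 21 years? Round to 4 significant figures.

678.5 deer

Phase 1: N(13) = 40·e^(0.187×13) = 40·e^2.431 = 454.81.
Phase 2 runs for 21 − 13 = 8 years at r = 0.05.
N(21) = 454.81·e^(0.05×8) = 454.81·e^0.4 = 678.497.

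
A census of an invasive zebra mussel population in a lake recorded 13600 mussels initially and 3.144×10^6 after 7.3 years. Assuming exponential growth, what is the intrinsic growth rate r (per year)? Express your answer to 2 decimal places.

0.75 per year

From N(t) = N₀·e^(rt): e^(r·7.3) = 3.144×10^6/13600 = 231.18.
r·7.3 = ln(231.18) = 5.4432, so r = 5.4432/7.3 = 0.74564.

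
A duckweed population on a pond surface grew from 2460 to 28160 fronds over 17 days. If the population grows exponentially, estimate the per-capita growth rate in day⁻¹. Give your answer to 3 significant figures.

From N(t) = N₀·e^(rt): e^(r·17) = 28160/2460 = 11.447.
r·17 = ln(11.447) = 2.4377, so r = 2.4377/17 = 0.1434.

0.143 per day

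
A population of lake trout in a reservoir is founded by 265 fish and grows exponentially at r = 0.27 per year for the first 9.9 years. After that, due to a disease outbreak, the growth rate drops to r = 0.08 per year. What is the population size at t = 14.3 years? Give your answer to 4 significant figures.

5457 fish

Phase 1: N(9.9) = 265·e^(0.27×9.9) = 265·e^2.673 = 3838.09.
Phase 2 runs for 14.3 − 9.9 = 4.4 years at r = 0.08.
N(14.3) = 3838.09·e^(0.08×4.4) = 3838.09·e^0.352 = 5457.41.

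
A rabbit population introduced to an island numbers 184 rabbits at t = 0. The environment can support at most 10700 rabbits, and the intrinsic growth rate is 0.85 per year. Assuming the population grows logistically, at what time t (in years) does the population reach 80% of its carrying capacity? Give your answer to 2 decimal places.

A = (K − N₀)/N₀ = (10700 − 184)/184 = 57.152.
Solve 10700/(1 + 57.152·e^(−0.85t)) = 8560: 1 + 57.152·e^(−0.85t) = 1.25, so e^(−0.85t) = 0.00437429.
−0.85·t = ln(0.00437429) = -5.432, so t = 5.432/0.85 = 6.3906.

6.39 years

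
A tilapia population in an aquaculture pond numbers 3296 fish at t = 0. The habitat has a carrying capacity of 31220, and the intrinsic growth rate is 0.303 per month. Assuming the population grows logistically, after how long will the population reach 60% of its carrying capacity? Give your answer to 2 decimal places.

A = (K − N₀)/N₀ = (31220 − 3296)/3296 = 8.4721.
Solve 31220/(1 + 8.4721·e^(−0.303t)) = 18732: 1 + 8.4721·e^(−0.303t) = 1.6667, so e^(−0.303t) = 0.0786898.
−0.303·t = ln(0.0786898) = -2.5422, so t = 2.5422/0.303 = 8.3902.

8.39 months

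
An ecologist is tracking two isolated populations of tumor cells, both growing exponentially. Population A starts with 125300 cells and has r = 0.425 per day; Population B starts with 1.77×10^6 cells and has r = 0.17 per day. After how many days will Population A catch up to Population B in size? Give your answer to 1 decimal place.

Set 125300·e^(0.425t) = 1.77×10^6·e^(0.17t).
e^((0.425 − 0.17)t) = 1.77×10^6/125300 → e^(0.255·t) = 14.126.
0.255·t = ln(14.126) = 2.648, so t = 2.648/0.255 = 10.384.

10.4 days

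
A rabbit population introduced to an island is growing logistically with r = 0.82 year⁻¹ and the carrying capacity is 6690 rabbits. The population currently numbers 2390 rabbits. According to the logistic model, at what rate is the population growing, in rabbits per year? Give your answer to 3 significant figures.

dN/dt = rN(1 − N/K) = 0.82 × 2390 × (1 − 2390/6690).
1 − 2390/6690 = 0.64275; dN/dt = 0.82 × 2390 × 0.64275 = 1259.7.

1260 rabbits per year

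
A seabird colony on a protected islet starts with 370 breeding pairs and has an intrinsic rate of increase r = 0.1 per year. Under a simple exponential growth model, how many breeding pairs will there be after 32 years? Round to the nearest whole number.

N(t) = N₀·e^(rt) = 370 × e^(0.1×32) = 370 × e^3.2.
e^3.2 ≈ 24.533, so N ≈ 370 × 24.533 = 9077.04.

9077 breeding pairs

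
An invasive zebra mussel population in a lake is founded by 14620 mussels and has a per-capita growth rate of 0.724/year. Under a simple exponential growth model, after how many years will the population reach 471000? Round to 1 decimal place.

4.8 years

Set N₀·e^(rt) = 471000: e^(0.724·t) = 471000/14620 = 32.216.
0.724·t = ln(32.216) = 3.4725, so t = 3.4725/0.724 = 4.7962.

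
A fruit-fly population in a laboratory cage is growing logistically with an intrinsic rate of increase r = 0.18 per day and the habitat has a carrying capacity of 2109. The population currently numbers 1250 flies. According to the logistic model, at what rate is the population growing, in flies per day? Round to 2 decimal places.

dN/dt = rN(1 − N/K) = 0.18 × 1250 × (1 − 1250/2109).
1 − 1250/2109 = 0.4073; dN/dt = 0.18 × 1250 × 0.4073 = 91.643.

91.64 flies per day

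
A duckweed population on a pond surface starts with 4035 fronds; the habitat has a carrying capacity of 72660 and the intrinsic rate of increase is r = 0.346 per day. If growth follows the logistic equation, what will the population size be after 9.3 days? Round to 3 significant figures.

43200 fronds

A = (K − N₀)/N₀ = (72660 − 4035)/4035 = 17.007.
N(t) = K/(1 + A·e^(−rt)) = 72660/(1 + 17.007×e^(−0.346×9.3)).
e^(−3.218) = 0.040043; denominator = 1 + 17.007×0.040043 = 1.681.
N = 72660/1.681 = 43223.5.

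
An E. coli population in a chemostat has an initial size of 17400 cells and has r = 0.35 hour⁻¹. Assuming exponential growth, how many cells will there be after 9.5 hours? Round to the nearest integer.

483703 cells

N(t) = N₀·e^(rt) = 17400 × e^(0.35×9.5) = 17400 × e^3.325.
e^3.325 ≈ 27.799, so N ≈ 17400 × 27.799 = 483703.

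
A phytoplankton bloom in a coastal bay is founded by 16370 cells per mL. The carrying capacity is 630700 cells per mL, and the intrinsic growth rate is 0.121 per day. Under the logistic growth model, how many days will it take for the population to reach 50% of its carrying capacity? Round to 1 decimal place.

A = (K − N₀)/N₀ = (630700 − 16370)/16370 = 37.528.
Solve 630700/(1 + 37.528·e^(−0.121t)) = 315350: 1 + 37.528·e^(−0.121t) = 2, so e^(−0.121t) = 0.0266469.
−0.121·t = ln(0.0266469) = -3.6251, so t = 3.6251/0.121 = 29.959.

30.0 days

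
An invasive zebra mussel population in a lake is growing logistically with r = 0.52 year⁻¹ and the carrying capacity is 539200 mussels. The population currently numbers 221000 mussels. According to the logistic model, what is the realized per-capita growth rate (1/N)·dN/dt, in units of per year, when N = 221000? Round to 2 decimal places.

(1/N)·dN/dt = r(1 − N/K) = 0.52 × (1 − 221000/539200).
= 0.52 × 0.59013 = 0.30687.

0.31 per year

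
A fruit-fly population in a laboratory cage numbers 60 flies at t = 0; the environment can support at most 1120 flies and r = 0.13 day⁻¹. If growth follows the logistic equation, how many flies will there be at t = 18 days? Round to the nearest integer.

A = (K − N₀)/N₀ = (1120 − 60)/60 = 17.667.
N(t) = K/(1 + A·e^(−rt)) = 1120/(1 + 17.667×e^(−0.13×18)).
e^(−2.34) = 0.096328; denominator = 1 + 17.667×0.096328 = 2.7018.
N = 1120/2.7018 = 414.54.

415 flies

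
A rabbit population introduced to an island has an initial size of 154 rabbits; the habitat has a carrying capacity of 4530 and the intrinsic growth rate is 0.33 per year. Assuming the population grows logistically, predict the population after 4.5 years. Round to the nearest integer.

609 rabbits

A = (K − N₀)/N₀ = (4530 − 154)/154 = 28.416.
N(t) = K/(1 + A·e^(−rt)) = 4530/(1 + 28.416×e^(−0.33×4.5)).
e^(−1.485) = 0.2265; denominator = 1 + 28.416×0.2265 = 7.4362.
N = 4530/7.4362 = 609.182.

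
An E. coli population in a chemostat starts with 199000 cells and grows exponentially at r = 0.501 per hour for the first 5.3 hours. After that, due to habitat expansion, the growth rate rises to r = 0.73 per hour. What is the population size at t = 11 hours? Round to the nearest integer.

181607823 cells

Phase 1: N(5.3) = 199000·e^(0.501×5.3) = 199000·e^2.655 = 2.831622×10^6.
Phase 2 runs for 11 − 5.3 = 5.7 hours at r = 0.73.
N(11) = 2.831622×10^6·e^(0.73×5.7) = 2.831622×10^6·e^4.161 = 1.816078×10^8.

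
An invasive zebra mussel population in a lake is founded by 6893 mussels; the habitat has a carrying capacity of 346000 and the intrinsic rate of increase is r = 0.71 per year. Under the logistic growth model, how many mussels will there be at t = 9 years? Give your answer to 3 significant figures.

320000 mussels

A = (K − N₀)/N₀ = (346000 − 6893)/6893 = 49.196.
N(t) = K/(1 + A·e^(−rt)) = 346000/(1 + 49.196×e^(−0.71×9)).
e^(−6.39) = 0.0016783; denominator = 1 + 49.196×0.0016783 = 1.0826.
N = 346000/1.0826 = 319612.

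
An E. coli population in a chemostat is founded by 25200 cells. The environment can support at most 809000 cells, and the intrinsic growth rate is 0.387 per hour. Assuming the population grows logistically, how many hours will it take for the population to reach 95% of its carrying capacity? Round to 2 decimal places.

A = (K − N₀)/N₀ = (809000 − 25200)/25200 = 31.103.
Solve 809000/(1 + 31.103·e^(−0.387t)) = 768550: 1 + 31.103·e^(−0.387t) = 1.0526, so e^(−0.387t) = 0.00169216.
−0.387·t = ln(0.00169216) = -6.3817, so t = 6.3817/0.387 = 16.49.

16.49 hours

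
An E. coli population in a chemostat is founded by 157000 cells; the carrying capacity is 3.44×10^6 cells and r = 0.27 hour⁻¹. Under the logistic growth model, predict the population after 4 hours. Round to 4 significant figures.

A = (K − N₀)/N₀ = (3.44×10^6 − 157000)/157000 = 20.911.
N(t) = K/(1 + A·e^(−rt)) = 3.44×10^6/(1 + 20.911×e^(−0.27×4)).
e^(−1.08) = 0.3396; denominator = 1 + 20.911×0.3396 = 8.1012.
N = 3.44×10^6/8.1012 = 424627.

424600 cells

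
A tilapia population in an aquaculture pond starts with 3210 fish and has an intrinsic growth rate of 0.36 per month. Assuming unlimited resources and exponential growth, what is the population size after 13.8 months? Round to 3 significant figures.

N(t) = N₀·e^(rt) = 3210 × e^(0.36×13.8) = 3210 × e^4.968.
e^4.968 ≈ 143.74, so N ≈ 3210 × 143.74 = 461403.

461000 fish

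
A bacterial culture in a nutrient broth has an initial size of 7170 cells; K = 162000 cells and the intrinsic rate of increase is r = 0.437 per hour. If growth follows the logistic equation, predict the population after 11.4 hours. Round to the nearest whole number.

141094 cells

A = (K − N₀)/N₀ = (162000 − 7170)/7170 = 21.594.
N(t) = K/(1 + A·e^(−rt)) = 162000/(1 + 21.594×e^(−0.437×11.4)).
e^(−4.982) = 0.0068617; denominator = 1 + 21.594×0.0068617 = 1.1482.
N = 162000/1.1482 = 141094.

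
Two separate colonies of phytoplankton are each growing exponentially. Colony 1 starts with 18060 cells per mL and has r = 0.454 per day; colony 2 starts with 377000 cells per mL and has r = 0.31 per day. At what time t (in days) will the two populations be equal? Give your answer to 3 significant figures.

21.1 days

Set 18060·e^(0.454t) = 377000·e^(0.31t).
e^((0.454 − 0.31)t) = 377000/18060 → e^(0.144·t) = 20.875.
0.144·t = ln(20.875) = 3.0385, so t = 3.0385/0.144 = 21.101.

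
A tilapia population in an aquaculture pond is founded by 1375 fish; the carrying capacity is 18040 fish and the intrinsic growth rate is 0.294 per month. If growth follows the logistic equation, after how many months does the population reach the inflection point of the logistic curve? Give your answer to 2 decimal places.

Logistic growth is fastest at N = K/2 = 9020.
A = (K − N₀)/N₀ = 12.12. Set K/(1 + A·e^(−rt)) = K/2 → A·e^(−rt) = 1.
e^(−0.294t) = 1/12.12 = 0.0825083, so t = ln(12.12)/0.294 = 2.4949/0.294 = 8.4859.

8.49 months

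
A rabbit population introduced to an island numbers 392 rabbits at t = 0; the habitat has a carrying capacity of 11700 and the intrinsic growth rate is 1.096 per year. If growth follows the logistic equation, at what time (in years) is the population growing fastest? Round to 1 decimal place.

Logistic growth is fastest at N = K/2 = 5850.
A = (K − N₀)/N₀ = 28.847. Set K/(1 + A·e^(−rt)) = K/2 → A·e^(−rt) = 1.
e^(−1.096t) = 1/28.847 = 0.0346657, so t = ln(28.847)/1.096 = 3.362/1.096 = 3.0675.

3.1 years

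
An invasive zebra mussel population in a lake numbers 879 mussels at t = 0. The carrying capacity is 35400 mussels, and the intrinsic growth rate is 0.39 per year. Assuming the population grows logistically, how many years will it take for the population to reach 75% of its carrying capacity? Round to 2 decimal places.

12.23 years

A = (K − N₀)/N₀ = (35400 − 879)/879 = 39.273.
Solve 35400/(1 + 39.273·e^(−0.39t)) = 26550: 1 + 39.273·e^(−0.39t) = 1.3333, so e^(−0.39t) = 0.00848759.
−0.39·t = ln(0.00848759) = -4.7692, so t = 4.7692/0.39 = 12.229.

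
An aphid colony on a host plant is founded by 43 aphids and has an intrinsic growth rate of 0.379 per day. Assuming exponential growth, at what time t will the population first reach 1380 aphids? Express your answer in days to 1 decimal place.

Set N₀·e^(rt) = 1380: e^(0.379·t) = 1380/43 = 32.093.
0.379·t = ln(32.093) = 3.4686, so t = 3.4686/0.379 = 9.1521.

9.2 days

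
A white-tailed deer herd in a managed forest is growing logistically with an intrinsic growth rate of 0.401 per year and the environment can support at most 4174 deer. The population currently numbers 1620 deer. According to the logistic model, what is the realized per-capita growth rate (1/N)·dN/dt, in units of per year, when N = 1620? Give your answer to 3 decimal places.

0.245 per year

(1/N)·dN/dt = r(1 − N/K) = 0.401 × (1 − 1620/4174).
= 0.401 × 0.61188 = 0.24537.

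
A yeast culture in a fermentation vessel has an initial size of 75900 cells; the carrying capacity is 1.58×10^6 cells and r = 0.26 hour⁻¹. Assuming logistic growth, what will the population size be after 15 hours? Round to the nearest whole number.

A = (K − N₀)/N₀ = (1.58×10^6 − 75900)/75900 = 19.817.
N(t) = K/(1 + A·e^(−rt)) = 1.58×10^6/(1 + 19.817×e^(−0.26×15)).
e^(−3.9) = 0.020242; denominator = 1 + 19.817×0.020242 = 1.4011.
N = 1.58×10^6/1.4011 = 1.12766×10^6.

1127660 cells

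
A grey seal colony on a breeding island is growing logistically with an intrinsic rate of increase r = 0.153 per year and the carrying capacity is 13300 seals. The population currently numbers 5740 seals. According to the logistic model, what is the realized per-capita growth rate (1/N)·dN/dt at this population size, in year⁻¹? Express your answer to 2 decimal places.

0.09 per year

(1/N)·dN/dt = r(1 − N/K) = 0.153 × (1 − 5740/13300).
= 0.153 × 0.56842 = 0.086968.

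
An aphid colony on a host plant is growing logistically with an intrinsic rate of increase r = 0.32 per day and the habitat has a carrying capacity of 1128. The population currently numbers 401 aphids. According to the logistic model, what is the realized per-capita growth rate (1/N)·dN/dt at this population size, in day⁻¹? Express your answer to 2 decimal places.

0.21 per day

(1/N)·dN/dt = r(1 − N/K) = 0.32 × (1 − 401/1128).
= 0.32 × 0.6445 = 0.20624.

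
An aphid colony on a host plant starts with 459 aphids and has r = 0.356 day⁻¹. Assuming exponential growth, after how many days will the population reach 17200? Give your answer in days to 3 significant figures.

Set N₀·e^(rt) = 17200: e^(0.356·t) = 17200/459 = 37.473.
0.356·t = ln(37.473) = 3.6236, so t = 3.6236/0.356 = 10.179.

10.2 days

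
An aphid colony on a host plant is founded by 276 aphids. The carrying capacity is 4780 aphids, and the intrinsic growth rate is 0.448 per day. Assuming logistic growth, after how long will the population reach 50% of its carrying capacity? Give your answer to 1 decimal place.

6.2 days

A = (K − N₀)/N₀ = (4780 − 276)/276 = 16.319.
Solve 4780/(1 + 16.319·e^(−0.448t)) = 2390: 1 + 16.319·e^(−0.448t) = 2, so e^(−0.448t) = 0.0612789.
−0.448·t = ln(0.0612789) = -2.7923, so t = 2.7923/0.448 = 6.2329.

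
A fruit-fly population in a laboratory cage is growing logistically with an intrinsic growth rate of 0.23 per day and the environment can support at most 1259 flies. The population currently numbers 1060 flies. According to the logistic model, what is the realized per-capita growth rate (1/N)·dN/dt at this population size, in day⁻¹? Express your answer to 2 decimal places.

(1/N)·dN/dt = r(1 − N/K) = 0.23 × (1 − 1060/1259).
= 0.23 × 0.15806 = 0.036354.

0.04 per day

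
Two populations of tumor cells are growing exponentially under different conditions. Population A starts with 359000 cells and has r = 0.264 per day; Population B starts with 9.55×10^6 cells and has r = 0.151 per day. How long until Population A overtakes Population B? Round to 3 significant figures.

Set 359000·e^(0.264t) = 9.55×10^6·e^(0.151t).
e^((0.264 − 0.151)t) = 9.55×10^6/359000 → e^(0.113·t) = 26.602.
0.113·t = ln(26.602) = 3.281, so t = 3.281/0.113 = 29.035.

29.0 days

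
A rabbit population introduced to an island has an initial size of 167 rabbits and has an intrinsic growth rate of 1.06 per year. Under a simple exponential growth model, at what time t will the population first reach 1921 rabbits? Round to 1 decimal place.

2.3 years

Set N₀·e^(rt) = 1921: e^(1.06·t) = 1921/167 = 11.503.
1.06·t = ln(11.503) = 2.4426, so t = 2.4426/1.06 = 2.3043.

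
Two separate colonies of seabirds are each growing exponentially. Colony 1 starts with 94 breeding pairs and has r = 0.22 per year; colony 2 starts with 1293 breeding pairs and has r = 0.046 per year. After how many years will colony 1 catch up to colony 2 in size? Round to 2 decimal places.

15.07 years

Set 94·e^(0.22t) = 1293·e^(0.046t).
e^((0.22 − 0.046)t) = 1293/94 → e^(0.174·t) = 13.755.
0.174·t = ln(13.755) = 2.6214, so t = 2.6214/0.174 = 15.066.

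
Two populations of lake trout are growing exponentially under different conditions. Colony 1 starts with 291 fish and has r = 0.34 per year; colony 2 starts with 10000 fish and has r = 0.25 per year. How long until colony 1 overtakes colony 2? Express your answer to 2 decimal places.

Set 291·e^(0.34t) = 10000·e^(0.25t).
e^((0.34 − 0.25)t) = 10000/291 → e^(0.09·t) = 34.364.
0.09·t = ln(34.364) = 3.537, so t = 3.537/0.09 = 39.3.

39.30 years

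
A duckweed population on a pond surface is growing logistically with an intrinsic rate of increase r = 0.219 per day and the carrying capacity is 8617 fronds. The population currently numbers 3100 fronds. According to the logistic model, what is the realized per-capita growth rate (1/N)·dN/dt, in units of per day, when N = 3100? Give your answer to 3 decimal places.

(1/N)·dN/dt = r(1 − N/K) = 0.219 × (1 − 3100/8617).
= 0.219 × 0.64025 = 0.14021.

0.140 per day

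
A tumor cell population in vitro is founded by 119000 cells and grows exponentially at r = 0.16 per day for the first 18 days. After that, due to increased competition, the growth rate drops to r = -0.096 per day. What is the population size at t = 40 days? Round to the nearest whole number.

Phase 1: N(18) = 119000·e^(0.16×18) = 119000·e^2.88 = 2.119899×10^6.
Phase 2 runs for 40 − 18 = 22 days at r = -0.096.
N(40) = 2.119899×10^6·e^(-0.096×22) = 2.119899×10^6·e^-2.112 = 256499.

256499 cells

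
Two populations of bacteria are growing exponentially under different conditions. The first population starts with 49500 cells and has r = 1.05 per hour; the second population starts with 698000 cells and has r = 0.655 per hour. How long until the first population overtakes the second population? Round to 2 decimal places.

Set 49500·e^(1.05t) = 698000·e^(0.655t).
e^((1.05 − 0.655)t) = 698000/49500 → e^(0.395·t) = 14.101.
0.395·t = ln(14.101) = 2.6462, so t = 2.6462/0.395 = 6.6994.

6.70 hours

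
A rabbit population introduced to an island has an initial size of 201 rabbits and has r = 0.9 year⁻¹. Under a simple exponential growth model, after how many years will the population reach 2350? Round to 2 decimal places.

2.73 years

Set N₀·e^(rt) = 2350: e^(0.9·t) = 2350/201 = 11.692.
0.9·t = ln(11.692) = 2.4589, so t = 2.4589/0.9 = 2.7321.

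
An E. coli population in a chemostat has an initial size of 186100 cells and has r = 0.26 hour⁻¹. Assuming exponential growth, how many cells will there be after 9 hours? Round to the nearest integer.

N(t) = N₀·e^(rt) = 186100 × e^(0.26×9) = 186100 × e^2.34.
e^2.34 ≈ 10.381, so N ≈ 186100 × 10.381 = 1.931948×10^6.

1931948 cells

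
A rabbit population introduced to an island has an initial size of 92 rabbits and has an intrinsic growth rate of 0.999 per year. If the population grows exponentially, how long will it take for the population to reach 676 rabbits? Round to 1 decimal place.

Set N₀·e^(rt) = 676: e^(0.999·t) = 676/92 = 7.3478.
0.999·t = ln(7.3478) = 1.9944, so t = 1.9944/0.999 = 1.9964.

2.0 years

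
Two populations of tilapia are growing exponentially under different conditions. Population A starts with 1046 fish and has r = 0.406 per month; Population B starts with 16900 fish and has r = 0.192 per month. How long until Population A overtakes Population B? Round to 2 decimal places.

13.00 months

Set 1046·e^(0.406t) = 16900·e^(0.192t).
e^((0.406 − 0.192)t) = 16900/1046 → e^(0.214·t) = 16.157.
0.214·t = ln(16.157) = 2.7823, so t = 2.7823/0.214 = 13.002.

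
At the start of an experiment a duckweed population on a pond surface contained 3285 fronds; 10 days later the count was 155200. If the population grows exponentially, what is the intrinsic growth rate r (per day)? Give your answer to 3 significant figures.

From N(t) = N₀·e^(rt): e^(r·10) = 155200/3285 = 47.245.
r·10 = ln(47.245) = 3.8553, so r = 3.8553/10 = 0.38553.

0.386 per day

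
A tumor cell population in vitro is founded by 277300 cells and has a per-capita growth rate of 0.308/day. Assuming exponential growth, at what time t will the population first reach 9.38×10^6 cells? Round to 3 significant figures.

Set N₀·e^(rt) = 9.38×10^6: e^(0.308·t) = 9.38×10^6/277300 = 33.826.
0.308·t = ln(33.826) = 3.5212, so t = 3.5212/0.308 = 11.433.

11.4 days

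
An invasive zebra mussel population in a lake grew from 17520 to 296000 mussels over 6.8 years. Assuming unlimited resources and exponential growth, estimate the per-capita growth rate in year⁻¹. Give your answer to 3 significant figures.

From N(t) = N₀·e^(rt): e^(r·6.8) = 296000/17520 = 16.895.
r·6.8 = ln(16.895) = 2.827, so r = 2.827/6.8 = 0.41574.

0.416 per year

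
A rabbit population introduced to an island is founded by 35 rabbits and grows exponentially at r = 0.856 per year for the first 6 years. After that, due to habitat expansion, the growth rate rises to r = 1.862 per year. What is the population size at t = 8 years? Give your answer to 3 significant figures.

247000 rabbits

Phase 1: N(6) = 35·e^(0.856×6) = 35·e^5.136 = 5951.2.
Phase 2 runs for 8 − 6 = 2 years at r = 1.862.
N(8) = 5951.2·e^(1.862×2) = 5951.2·e^3.724 = 246557.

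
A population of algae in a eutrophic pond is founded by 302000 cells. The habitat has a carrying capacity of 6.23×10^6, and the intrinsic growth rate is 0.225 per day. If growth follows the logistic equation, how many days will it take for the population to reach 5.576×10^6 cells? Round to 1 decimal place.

22.8 days

A = (K − N₀)/N₀ = (6.23×10^6 − 302000)/302000 = 19.629.
Solve 6.23×10^6/(1 + 19.629·e^(−0.225t)) = 5.576×10^6: 1 + 19.629·e^(−0.225t) = 1.1173, so e^(−0.225t) = 0.00597522.
−0.225·t = ln(0.00597522) = -5.1201, so t = 5.1201/0.225 = 22.756.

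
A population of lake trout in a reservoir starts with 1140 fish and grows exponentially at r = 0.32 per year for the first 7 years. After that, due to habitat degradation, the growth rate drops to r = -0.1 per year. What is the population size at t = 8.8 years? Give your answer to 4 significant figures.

Phase 1: N(7) = 1140·e^(0.32×7) = 1140·e^2.24 = 10708.4.
Phase 2 runs for 8.8 − 7 = 1.8 years at r = -0.1.
N(8.8) = 10708.4·e^(-0.1×1.8) = 10708.4·e^-0.18 = 8944.41.

8944 fish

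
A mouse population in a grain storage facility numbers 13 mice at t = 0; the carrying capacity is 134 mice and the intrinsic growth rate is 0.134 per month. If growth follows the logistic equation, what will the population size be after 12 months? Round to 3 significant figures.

46.8 mice

A = (K − N₀)/N₀ = (134 − 13)/13 = 9.3077.
N(t) = K/(1 + A·e^(−rt)) = 134/(1 + 9.3077×e^(−0.134×12)).
e^(−1.608) = 0.20029; denominator = 1 + 9.3077×0.20029 = 2.8642.
N = 134/2.8642 = 46.7842.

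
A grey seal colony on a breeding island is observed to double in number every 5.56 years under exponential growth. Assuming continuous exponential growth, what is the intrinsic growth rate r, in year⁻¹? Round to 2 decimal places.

r = ln(2)/t_d = 0.6931/5.56 = 0.12467.

0.12 per year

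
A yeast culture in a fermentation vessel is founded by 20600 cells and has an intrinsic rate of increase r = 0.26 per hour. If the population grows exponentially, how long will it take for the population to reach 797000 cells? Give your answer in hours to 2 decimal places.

14.06 hours

Set N₀·e^(rt) = 797000: e^(0.26·t) = 797000/20600 = 38.689.
0.26·t = ln(38.689) = 3.6556, so t = 3.6556/0.26 = 14.06.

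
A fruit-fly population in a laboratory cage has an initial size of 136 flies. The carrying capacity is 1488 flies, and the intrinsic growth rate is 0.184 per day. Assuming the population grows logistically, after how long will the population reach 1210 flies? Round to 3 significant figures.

A = (K − N₀)/N₀ = (1488 − 136)/136 = 9.9412.
Solve 1488/(1 + 9.9412·e^(−0.184t)) = 1210: 1 + 9.9412·e^(−0.184t) = 1.2298, so e^(−0.184t) = 0.0231112.
−0.184·t = ln(0.0231112) = -3.7674, so t = 3.7674/0.184 = 20.475.

20.5 days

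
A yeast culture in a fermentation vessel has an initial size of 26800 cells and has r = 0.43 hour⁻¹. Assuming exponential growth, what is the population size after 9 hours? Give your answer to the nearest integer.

1284856 cells

N(t) = N₀·e^(rt) = 26800 × e^(0.43×9) = 26800 × e^3.87.
e^3.87 ≈ 47.942, so N ≈ 26800 × 47.942 = 1.284856×10^6.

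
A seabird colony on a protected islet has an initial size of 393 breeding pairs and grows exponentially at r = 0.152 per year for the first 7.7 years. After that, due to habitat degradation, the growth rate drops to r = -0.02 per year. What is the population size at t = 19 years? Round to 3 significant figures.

1010 breeding pairs

Phase 1: N(7.7) = 393·e^(0.152×7.7) = 393·e^1.17 = 1266.75.
Phase 2 runs for 19 − 7.7 = 11.3 years at r = -0.02.
N(19) = 1266.75·e^(-0.02×11.3) = 1266.75·e^-0.226 = 1010.51.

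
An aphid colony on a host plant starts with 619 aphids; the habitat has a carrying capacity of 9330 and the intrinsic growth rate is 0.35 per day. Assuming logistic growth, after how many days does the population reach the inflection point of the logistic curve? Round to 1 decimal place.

7.6 days

Logistic growth is fastest at N = K/2 = 4665.
A = (K − N₀)/N₀ = 14.073. Set K/(1 + A·e^(−rt)) = K/2 → A·e^(−rt) = 1.
e^(−0.35t) = 1/14.073 = 0.0710596, so t = ln(14.073)/0.35 = 2.6442/0.35 = 7.555.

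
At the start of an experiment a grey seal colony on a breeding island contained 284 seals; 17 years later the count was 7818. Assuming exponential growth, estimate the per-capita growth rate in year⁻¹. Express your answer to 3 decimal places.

0.195 per year

From N(t) = N₀·e^(rt): e^(r·17) = 7818/284 = 27.528.
r·17 = ln(27.528) = 3.3152, so r = 3.3152/17 = 0.19501.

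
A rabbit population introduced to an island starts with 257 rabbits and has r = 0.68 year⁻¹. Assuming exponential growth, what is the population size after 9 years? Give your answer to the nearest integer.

N(t) = N₀·e^(rt) = 257 × e^(0.68×9) = 257 × e^6.12.
e^6.12 ≈ 454.86, so N ≈ 257 × 454.86 = 116900.

116900 rabbits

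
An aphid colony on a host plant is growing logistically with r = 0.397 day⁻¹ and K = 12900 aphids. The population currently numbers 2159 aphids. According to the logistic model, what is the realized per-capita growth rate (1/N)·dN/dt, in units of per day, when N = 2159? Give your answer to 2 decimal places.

0.33 per day

(1/N)·dN/dt = r(1 − N/K) = 0.397 × (1 − 2159/12900).
= 0.397 × 0.83264 = 0.33056.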